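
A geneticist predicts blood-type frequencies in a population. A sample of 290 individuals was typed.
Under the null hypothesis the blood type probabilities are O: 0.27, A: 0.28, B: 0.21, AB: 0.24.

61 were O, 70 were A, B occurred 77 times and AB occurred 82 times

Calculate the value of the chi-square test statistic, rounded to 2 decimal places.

Expected counts E_i = n·p_i: 290×0.27 = 78.3, 290×0.28 = 81.2, 290×0.21 = 60.9, 290×0.24 = 69.6.
χ² = (61−78.3)²/78.3 + (70−81.2)²/81.2 + (77−60.9)²/60.9 + (82−69.6)²/69.6
   = 3.822 + 1.545 + 4.256 + 2.209
Sum = 11.83

11.83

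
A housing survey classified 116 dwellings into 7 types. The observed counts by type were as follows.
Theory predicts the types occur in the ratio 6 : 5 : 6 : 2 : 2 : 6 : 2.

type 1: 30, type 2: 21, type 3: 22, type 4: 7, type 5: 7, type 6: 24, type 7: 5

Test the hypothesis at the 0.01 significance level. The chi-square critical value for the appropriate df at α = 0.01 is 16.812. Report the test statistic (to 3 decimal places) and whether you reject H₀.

3.092; do not reject

Ratio total = 29. Expected counts: 116×6/29 = 24, 116×5/29 = 20, 116×6/29 = 24, 116×2/29 = 8, 116×2/29 = 8, 116×6/29 = 24, 116×2/29 = 8.
χ² = (30−24)²/24 + (21−20)²/20 + (22−24)²/24 + (7−8)²/8 + (7−8)²/8 + (24−24)²/24 + (5−8)²/8
   = 1.5000 + 0.0500 + 0.1667 + 0.1250 + 0.1250 + 0.0000 + 1.1250
Sum = 3.092
df = 6. Since 3.092 < 16.812, we do not reject H₀.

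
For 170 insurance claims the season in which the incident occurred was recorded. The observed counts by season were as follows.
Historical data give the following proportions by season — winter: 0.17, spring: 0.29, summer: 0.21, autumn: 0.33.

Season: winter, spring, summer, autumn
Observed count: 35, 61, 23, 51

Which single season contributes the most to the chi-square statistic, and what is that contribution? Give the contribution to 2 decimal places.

summer, 4.52

Expected counts E_i = n·p_i: 170×0.17 = 28.9, 170×0.29 = 49.3, 170×0.21 = 35.7, 170×0.33 = 56.1.
winter: (35 − 28.9)²/28.9 = 37.21/28.9 = 1.288
spring: (61 − 49.3)²/49.3 = 136.89/49.3 = 2.777
summer: (23 − 35.7)²/35.7 = 161.29/35.7 = 4.518
autumn: (51 − 56.1)²/56.1 = 26.01/56.1 = 0.464
The largest term is for summer: 4.52.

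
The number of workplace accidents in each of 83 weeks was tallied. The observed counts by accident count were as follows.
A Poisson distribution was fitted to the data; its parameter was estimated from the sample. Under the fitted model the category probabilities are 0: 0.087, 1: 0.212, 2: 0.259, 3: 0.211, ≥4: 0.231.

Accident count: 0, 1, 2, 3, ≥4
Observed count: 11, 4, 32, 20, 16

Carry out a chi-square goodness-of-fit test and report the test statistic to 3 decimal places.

18.493

Expected counts E_i = n·p_i: 83×0.087 = 7.221, 83×0.212 = 17.596, 83×0.259 = 21.497, 83×0.211 = 17.513, 83×0.231 = 19.173.
cat         O        E   (O−E)²/E
0          11    7.221     1.9777
1           4   17.596    10.5053
2          32   21.497     5.1316
3          20   17.513     0.3532
≥4         16   19.173     0.5251
Sum = 18.493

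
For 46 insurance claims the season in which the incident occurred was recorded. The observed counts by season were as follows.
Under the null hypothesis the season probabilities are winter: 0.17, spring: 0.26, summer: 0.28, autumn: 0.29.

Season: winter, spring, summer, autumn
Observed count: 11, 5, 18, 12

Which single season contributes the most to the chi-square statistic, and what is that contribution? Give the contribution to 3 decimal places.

spring, 4.050

Expected counts E_i = n·p_i: 46×0.17 = 7.82, 46×0.26 = 11.96, 46×0.28 = 12.88, 46×0.29 = 13.34.
χ² = (11−7.82)²/7.82 + (5−11.96)²/11.96 + (18−12.88)²/12.88 + (12−13.34)²/13.34
   = 1.2931 + 4.0503 + 2.0353 + 0.1346
The largest term is for spring: 4.050.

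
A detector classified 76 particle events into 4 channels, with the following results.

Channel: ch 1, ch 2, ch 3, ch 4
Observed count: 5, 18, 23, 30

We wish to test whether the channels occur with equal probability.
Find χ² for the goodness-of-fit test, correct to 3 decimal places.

Under H₀ each category has probability 1/4, so each expected count is 76/4 = 19.
cat         O        E   (O−E)²/E
ch 1        5       19    10.3158
ch 2       18       19     0.0526
ch 3       23       19     0.8421
ch 4       30       19     6.3684
Sum = 17.579

17.579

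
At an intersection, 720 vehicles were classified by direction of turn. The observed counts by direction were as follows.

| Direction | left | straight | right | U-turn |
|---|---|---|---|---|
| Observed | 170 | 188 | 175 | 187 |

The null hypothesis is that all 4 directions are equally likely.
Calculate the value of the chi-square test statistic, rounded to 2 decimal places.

1.32

Expected count for each of the 4 categories: 720/4 = 180.
cat           O        E   (O−E)²/E
left        170      180      0.556
straight    188      180      0.356
right       175      180      0.139
U-turn      187      180      0.272
Sum = 1.32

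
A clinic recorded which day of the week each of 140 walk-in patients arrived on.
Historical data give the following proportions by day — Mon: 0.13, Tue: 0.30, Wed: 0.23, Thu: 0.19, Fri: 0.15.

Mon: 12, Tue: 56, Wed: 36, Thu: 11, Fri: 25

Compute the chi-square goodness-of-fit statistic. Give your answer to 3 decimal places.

17.138

Expected counts E_i = n·p_i: 140×0.13 = 18.2, 140×0.30 = 42, 140×0.23 = 32.2, 140×0.19 = 26.6, 140×0.15 = 21.
Mon: (12 − 18.2)²/18.2 = 38.44/18.2 = 2.1121
Tue: (56 − 42)²/42 = 196/42 = 4.6667
Wed: (36 − 32.2)²/32.2 = 14.44/32.2 = 0.4484
Thu: (11 − 26.6)²/26.6 = 243.36/26.6 = 9.1489
Fri: (25 − 21)²/21 = 16/21 = 0.7619
Sum = 17.138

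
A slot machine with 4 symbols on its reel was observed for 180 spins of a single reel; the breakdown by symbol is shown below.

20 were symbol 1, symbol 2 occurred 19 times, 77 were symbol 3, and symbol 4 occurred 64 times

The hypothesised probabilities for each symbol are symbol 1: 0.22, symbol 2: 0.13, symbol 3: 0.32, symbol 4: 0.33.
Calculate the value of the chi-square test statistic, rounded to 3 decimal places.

17.419

Expected counts E_i = n·p_i: 180×0.22 = 39.6, 180×0.13 = 23.4, 180×0.32 = 57.6, 180×0.33 = 59.4.
symbol 1: (20 − 39.6)²/39.6 = 384.16/39.6 = 9.7010
symbol 2: (19 − 23.4)²/23.4 = 19.36/23.4 = 0.8274
symbol 3: (77 − 57.6)²/57.6 = 376.36/57.6 = 6.5340
symbol 4: (64 − 59.4)²/59.4 = 21.16/59.4 = 0.3562
Sum = 17.419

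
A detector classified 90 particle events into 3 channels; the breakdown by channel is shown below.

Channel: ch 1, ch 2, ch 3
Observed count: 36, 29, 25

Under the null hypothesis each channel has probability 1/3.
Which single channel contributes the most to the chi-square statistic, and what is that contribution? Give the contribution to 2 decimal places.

Expected count for each of the 3 categories: 90/3 = 30.
ch 1: (36 − 30)²/30 = 36/30 = 1.200
ch 2: (29 − 30)²/30 = 1/30 = 0.033
ch 3: (25 − 30)²/30 = 25/30 = 0.833
The largest term is for ch 1: 1.20.

ch 1, 1.20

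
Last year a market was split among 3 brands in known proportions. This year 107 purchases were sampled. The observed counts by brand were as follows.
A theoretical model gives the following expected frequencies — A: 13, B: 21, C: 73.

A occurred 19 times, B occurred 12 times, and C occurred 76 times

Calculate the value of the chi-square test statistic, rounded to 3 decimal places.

cat         O        E   (O−E)²/E
A          19       13     2.7692
B          12       21     3.8571
C          76       73     0.1233
Sum = 6.750

6.750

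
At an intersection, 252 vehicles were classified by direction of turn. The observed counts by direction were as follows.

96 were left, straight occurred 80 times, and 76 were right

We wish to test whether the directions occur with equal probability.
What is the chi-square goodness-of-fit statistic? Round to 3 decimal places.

2.667

Under H₀ each category has probability 1/3, so each expected count is 252/3 = 84.
χ² = (96−84)²/84 + (80−84)²/84 + (76−84)²/84
   = 1.7143 + 0.1905 + 0.7619
Sum = 2.667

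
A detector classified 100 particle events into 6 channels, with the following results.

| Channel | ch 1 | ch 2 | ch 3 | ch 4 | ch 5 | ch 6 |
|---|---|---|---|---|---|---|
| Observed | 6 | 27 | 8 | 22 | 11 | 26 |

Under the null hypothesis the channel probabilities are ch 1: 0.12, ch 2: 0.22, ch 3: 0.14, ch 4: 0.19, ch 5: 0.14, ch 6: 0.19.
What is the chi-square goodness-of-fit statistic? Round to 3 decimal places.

10.403

Expected counts E_i = n·p_i: 100×0.12 = 12, 100×0.22 = 22, 100×0.14 = 14, 100×0.19 = 19, 100×0.14 = 14, 100×0.19 = 19.
ch 1: (6 − 12)²/12 = 36/12 = 3.0000
ch 2: (27 − 22)²/22 = 25/22 = 1.1364
ch 3: (8 − 14)²/14 = 36/14 = 2.5714
ch 4: (22 − 19)²/19 = 9/19 = 0.4737
ch 5: (11 − 14)²/14 = 9/14 = 0.6429
ch 6: (26 − 19)²/19 = 49/19 = 2.5789
Sum = 10.403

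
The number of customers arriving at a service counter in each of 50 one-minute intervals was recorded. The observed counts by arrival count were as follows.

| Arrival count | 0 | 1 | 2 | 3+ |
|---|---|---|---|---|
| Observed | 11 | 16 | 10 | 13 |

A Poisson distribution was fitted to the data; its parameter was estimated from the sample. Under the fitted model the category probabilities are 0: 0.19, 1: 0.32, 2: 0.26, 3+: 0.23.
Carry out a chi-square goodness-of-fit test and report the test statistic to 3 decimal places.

1.125

Expected counts E_i = n·p_i: 50×0.19 = 9.5, 50×0.32 = 16, 50×0.26 = 13, 50×0.23 = 11.5.
cat         O        E   (O−E)²/E
0          11      9.5     0.2368
1          16       16     0.0000
2          10       13     0.6923
3+         13     11.5     0.1957
Sum = 1.125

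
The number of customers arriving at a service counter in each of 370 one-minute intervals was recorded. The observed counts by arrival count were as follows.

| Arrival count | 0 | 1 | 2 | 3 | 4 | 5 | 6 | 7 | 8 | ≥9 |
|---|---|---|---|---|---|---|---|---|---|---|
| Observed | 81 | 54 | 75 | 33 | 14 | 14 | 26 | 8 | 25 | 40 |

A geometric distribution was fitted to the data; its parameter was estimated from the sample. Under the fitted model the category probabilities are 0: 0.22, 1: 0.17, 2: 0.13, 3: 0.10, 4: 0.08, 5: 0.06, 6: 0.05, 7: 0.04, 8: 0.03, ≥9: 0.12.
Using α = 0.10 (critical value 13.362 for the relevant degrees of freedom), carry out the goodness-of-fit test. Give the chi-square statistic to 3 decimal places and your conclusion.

51.995; reject

Expected counts E_i = n·p_i: 370×0.22 = 81.4, 370×0.17 = 62.9, 370×0.13 = 48.1, 370×0.10 = 37, 370×0.08 = 29.6, 370×0.06 = 22.2, 370×0.05 = 18.5, 370×0.04 = 14.8, 370×0.03 = 11.1, 370×0.12 = 44.4.
0: (81 − 81.4)²/81.4 = 0.16/81.4 = 0.0020
1: (54 − 62.9)²/62.9 = 79.21/62.9 = 1.2593
2: (75 − 48.1)²/48.1 = 723.61/48.1 = 15.0439
3: (33 − 37)²/37 = 16/37 = 0.4324
4: (14 − 29.6)²/29.6 = 243.36/29.6 = 8.2216
5: (14 − 22.2)²/22.2 = 67.24/22.2 = 3.0288
6: (26 − 18.5)²/18.5 = 56.25/18.5 = 3.0405
7: (8 − 14.8)²/14.8 = 46.24/14.8 = 3.1243
8: (25 − 11.1)²/11.1 = 193.21/11.1 = 17.4063
≥9: (40 − 44.4)²/44.4 = 19.36/44.4 = 0.4360
Sum = 51.995
df = 8. Since 51.995 > 13.362, we reject H₀.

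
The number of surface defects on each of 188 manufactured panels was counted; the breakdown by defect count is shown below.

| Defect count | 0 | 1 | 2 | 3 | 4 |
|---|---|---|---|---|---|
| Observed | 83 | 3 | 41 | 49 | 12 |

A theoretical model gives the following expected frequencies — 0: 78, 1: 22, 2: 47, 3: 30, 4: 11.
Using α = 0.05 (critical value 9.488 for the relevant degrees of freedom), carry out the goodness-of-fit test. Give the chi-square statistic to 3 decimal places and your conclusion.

0: (83 − 78)²/78 = 25/78 = 0.3205
1: (3 − 22)²/22 = 361/22 = 16.4091
2: (41 − 47)²/47 = 36/47 = 0.7660
3: (49 − 30)²/30 = 361/30 = 12.0333
4: (12 − 11)²/11 = 1/11 = 0.0909
Sum = 29.620
df = 4. Since 29.620 > 9.488, we reject H₀.

29.620; reject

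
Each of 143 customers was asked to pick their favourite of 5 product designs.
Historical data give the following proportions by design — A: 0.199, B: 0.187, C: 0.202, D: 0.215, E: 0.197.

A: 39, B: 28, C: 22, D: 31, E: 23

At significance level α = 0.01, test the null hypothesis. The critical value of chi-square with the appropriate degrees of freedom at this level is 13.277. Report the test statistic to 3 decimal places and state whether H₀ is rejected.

6.558; do not reject

Expected counts E_i = n·p_i: 143×0.199 = 28.457, 143×0.187 = 26.741, 143×0.202 = 28.886, 143×0.215 = 30.745, 143×0.197 = 28.171.
cat         O        E   (O−E)²/E
A          39   28.457     3.9061
B          28   26.741     0.0593
C          22   28.886     1.6415
D          31   30.745     0.0021
E          23   28.171     0.9492
Sum = 6.558
df = 4. Since 6.558 < 13.277, we do not reject H₀.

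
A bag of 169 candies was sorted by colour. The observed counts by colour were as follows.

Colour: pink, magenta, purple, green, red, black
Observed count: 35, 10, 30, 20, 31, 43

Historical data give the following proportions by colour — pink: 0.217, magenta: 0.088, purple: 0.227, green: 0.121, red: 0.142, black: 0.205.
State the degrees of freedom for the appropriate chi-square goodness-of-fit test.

5

There are k = 6 categories and no parameters were estimated from the data, so df = 6 − 1 = 5.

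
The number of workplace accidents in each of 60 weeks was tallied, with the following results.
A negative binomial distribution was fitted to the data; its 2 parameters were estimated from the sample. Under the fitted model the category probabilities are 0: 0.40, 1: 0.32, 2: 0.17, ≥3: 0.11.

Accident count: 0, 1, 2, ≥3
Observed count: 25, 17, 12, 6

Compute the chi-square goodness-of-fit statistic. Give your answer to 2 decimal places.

Expected counts E_i = n·p_i: 60×0.40 = 24, 60×0.32 = 19.2, 60×0.17 = 10.2, 60×0.11 = 6.6.
cat         O        E   (O−E)²/E
0          25       24      0.042
1          17     19.2      0.252
2          12     10.2      0.318
≥3          6      6.6      0.055
Sum = 0.67

0.67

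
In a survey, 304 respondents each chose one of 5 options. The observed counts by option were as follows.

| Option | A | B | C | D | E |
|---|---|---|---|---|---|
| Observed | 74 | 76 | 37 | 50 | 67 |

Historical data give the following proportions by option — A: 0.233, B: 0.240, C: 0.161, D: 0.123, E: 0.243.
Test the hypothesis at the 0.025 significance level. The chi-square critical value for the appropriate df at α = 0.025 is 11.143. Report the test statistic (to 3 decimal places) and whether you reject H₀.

Expected counts E_i = n·p_i: 304×0.233 = 70.832, 304×0.240 = 72.96, 304×0.161 = 48.944, 304×0.123 = 37.392, 304×0.243 = 73.872.
A: (74 − 70.832)²/70.832 = 10.036224/70.832 = 0.1417
B: (76 − 72.96)²/72.96 = 9.2416/72.96 = 0.1267
C: (37 − 48.944)²/48.944 = 142.659136/48.944 = 2.9147
D: (50 − 37.392)²/37.392 = 158.961664/37.392 = 4.2512
E: (67 − 73.872)²/73.872 = 47.224384/73.872 = 0.6393
Sum = 8.074
df = 4. Since 8.074 < 11.143, we do not reject H₀.

8.074; do not reject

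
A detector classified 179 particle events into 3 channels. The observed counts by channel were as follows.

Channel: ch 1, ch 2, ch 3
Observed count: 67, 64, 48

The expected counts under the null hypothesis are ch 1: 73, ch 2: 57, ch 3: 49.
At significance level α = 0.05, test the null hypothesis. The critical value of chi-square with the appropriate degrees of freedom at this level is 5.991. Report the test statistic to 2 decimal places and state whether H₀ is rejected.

1.37; do not reject

ch 1: (67 − 73)²/73 = 36/73 = 0.493
ch 2: (64 − 57)²/57 = 49/57 = 0.860
ch 3: (48 − 49)²/49 = 1/49 = 0.020
Sum = 1.37
df = 2. Since 1.37 < 5.991, we do not reject H₀.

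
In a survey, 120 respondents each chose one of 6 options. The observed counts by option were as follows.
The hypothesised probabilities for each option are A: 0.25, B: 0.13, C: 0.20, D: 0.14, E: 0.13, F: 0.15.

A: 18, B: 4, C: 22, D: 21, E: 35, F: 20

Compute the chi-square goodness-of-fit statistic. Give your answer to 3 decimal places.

Expected counts E_i = n·p_i: 120×0.25 = 30, 120×0.13 = 15.6, 120×0.20 = 24, 120×0.14 = 16.8, 120×0.13 = 15.6, 120×0.15 = 18.
cat         O        E   (O−E)²/E
A          18       30     4.8000
B           4     15.6     8.6256
C          22       24     0.1667
D          21     16.8     1.0500
E          35     15.6    24.1256
F          20       18     0.2222
Sum = 38.990

38.990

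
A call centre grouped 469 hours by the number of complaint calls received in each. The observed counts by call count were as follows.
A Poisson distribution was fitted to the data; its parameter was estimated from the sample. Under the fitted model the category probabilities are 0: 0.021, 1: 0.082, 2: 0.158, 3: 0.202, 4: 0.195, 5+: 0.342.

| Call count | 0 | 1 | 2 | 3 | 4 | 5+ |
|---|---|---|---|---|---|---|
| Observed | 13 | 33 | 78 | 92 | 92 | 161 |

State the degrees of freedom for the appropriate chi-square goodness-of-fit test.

4

There are k = 6 categories and 1 parameter estimated from the data, so df = 6 − 1 − 1 = 4.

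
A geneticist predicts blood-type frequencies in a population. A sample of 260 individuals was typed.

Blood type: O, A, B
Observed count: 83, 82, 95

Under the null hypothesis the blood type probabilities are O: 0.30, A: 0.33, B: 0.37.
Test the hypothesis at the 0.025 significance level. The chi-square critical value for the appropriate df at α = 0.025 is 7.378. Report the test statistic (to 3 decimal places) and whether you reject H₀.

0.504; do not reject

Expected counts E_i = n·p_i: 260×0.30 = 78, 260×0.33 = 85.8, 260×0.37 = 96.2.
χ² = (83−78)²/78 + (82−85.8)²/85.8 + (95−96.2)²/96.2
   = 0.3205 + 0.1683 + 0.0150
Sum = 0.504
df = 2. Since 0.504 < 7.378, we do not reject H₀.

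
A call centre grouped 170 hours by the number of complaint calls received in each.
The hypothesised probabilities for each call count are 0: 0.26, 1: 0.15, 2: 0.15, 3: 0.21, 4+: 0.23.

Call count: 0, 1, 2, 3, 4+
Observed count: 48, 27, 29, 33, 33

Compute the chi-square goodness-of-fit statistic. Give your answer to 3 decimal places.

Expected counts E_i = n·p_i: 170×0.26 = 44.2, 170×0.15 = 25.5, 170×0.15 = 25.5, 170×0.21 = 35.7, 170×0.23 = 39.1.
χ² = (48−44.2)²/44.2 + (27−25.5)²/25.5 + (29−25.5)²/25.5 + (33−35.7)²/35.7 + (33−39.1)²/39.1
   = 0.3267 + 0.0882 + 0.4804 + 0.2042 + 0.9517
Sum = 2.051

2.051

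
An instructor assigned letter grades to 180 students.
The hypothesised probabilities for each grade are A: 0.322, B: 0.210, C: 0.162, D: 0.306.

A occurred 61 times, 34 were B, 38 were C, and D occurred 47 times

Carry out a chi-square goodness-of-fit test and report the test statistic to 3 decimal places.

Expected counts E_i = n·p_i: 180×0.322 = 57.96, 180×0.210 = 37.8, 180×0.162 = 29.16, 180×0.306 = 55.08.
χ² = (61−57.96)²/57.96 + (34−37.8)²/37.8 + (38−29.16)²/29.16 + (47−55.08)²/55.08
   = 0.1594 + 0.3820 + 2.6799 + 1.1853
Sum = 4.407

4.407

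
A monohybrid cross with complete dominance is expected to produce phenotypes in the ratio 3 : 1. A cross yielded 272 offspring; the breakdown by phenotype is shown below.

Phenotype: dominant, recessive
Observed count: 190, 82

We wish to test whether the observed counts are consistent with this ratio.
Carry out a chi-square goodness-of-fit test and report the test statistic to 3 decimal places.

3.843

Ratio total = 4. Expected counts: 272×3/4 = 204, 272×1/4 = 68.
χ² = (190−204)²/204 + (82−68)²/68
   = 0.9608 + 2.8824
Sum = 3.843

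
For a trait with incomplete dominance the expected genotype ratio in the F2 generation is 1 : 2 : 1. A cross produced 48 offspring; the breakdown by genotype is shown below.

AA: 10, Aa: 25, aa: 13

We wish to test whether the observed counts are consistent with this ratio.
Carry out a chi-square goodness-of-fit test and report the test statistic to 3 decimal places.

Ratio total = 4. Expected counts: 48×1/4 = 12, 48×2/4 = 24, 48×1/4 = 12.
AA: (10 − 12)²/12 = 4/12 = 0.3333
Aa: (25 − 24)²/24 = 1/24 = 0.0417
aa: (13 − 12)²/12 = 1/12 = 0.0833
Sum = 0.458

0.458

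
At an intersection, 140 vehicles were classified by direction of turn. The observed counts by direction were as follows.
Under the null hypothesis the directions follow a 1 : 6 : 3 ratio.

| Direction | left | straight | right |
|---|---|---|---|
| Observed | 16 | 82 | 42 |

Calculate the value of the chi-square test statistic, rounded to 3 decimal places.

Ratio total = 10. Expected counts: 140×1/10 = 14, 140×6/10 = 84, 140×3/10 = 42.
χ² = (16−14)²/14 + (82−84)²/84 + (42−42)²/42
   = 0.2857 + 0.0476 + 0.0000
Sum = 0.333

0.333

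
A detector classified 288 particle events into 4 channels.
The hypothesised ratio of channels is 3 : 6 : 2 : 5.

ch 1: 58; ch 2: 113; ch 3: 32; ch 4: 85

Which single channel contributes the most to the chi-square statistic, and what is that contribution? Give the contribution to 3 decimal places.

Ratio total = 16. Expected counts: 288×3/16 = 54, 288×6/16 = 108, 288×2/16 = 36, 288×5/16 = 90.
ch 1: (58 − 54)²/54 = 16/54 = 0.2963
ch 2: (113 − 108)²/108 = 25/108 = 0.2315
ch 3: (32 − 36)²/36 = 16/36 = 0.4444
ch 4: (85 − 90)²/90 = 25/90 = 0.2778
The largest term is for ch 3: 0.444.

ch 3, 0.444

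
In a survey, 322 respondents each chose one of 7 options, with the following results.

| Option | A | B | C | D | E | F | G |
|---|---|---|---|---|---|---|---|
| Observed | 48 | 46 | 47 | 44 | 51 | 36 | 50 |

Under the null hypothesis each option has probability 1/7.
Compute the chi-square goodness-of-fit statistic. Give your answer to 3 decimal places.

3.261

Under H₀ each category has probability 1/7, so each expected count is 322/7 = 46.
χ² = (48−46)²/46 + (46−46)²/46 + (47−46)²/46 + (44−46)²/46 + (51−46)²/46 + (36−46)²/46 + (50−46)²/46
   = 0.0870 + 0.0000 + 0.0217 + 0.0870 + 0.5435 + 2.1739 + 0.3478
Sum = 3.261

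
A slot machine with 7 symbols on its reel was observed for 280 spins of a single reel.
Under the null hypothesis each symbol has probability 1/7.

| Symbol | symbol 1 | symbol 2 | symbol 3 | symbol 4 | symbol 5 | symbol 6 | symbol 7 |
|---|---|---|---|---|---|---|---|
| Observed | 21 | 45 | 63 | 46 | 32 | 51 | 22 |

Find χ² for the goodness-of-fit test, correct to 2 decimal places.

36.50

Expected count for each of the 7 categories: 280/7 = 40.
cat           O        E   (O−E)²/E
symbol 1     21       40      9.025
symbol 2     45       40      0.625
symbol 3     63       40     13.225
symbol 4     46       40      0.900
symbol 5     32       40      1.600
symbol 6     51       40      3.025
symbol 7     22       40      8.100
Sum = 36.50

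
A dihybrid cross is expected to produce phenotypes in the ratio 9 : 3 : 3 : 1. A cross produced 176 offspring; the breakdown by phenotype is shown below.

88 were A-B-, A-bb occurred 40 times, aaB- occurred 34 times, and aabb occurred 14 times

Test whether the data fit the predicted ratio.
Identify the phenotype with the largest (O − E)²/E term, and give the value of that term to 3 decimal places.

A-bb, 1.485

Ratio total = 16. Expected counts: 176×9/16 = 99, 176×3/16 = 33, 176×3/16 = 33, 176×1/16 = 11.
χ² = (88−99)²/99 + (40−33)²/33 + (34−33)²/33 + (14−11)²/11
   = 1.2222 + 1.4848 + 0.0303 + 0.8182
The largest term is for A-bb: 1.485.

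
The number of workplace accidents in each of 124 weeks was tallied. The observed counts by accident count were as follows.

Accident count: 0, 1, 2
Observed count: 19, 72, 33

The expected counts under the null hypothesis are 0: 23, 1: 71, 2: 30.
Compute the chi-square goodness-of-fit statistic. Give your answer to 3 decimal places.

0: (19 − 23)²/23 = 16/23 = 0.6957
1: (72 − 71)²/71 = 1/71 = 0.0141
2: (33 − 30)²/30 = 9/30 = 0.3000
Sum = 1.010

1.010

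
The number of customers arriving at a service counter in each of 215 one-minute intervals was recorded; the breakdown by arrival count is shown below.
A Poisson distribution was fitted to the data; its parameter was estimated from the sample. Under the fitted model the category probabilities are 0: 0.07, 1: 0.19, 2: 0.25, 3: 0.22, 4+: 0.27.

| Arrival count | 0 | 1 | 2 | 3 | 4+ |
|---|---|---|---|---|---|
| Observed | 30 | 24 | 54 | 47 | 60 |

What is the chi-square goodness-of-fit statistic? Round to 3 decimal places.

Expected counts E_i = n·p_i: 215×0.07 = 15.05, 215×0.19 = 40.85, 215×0.25 = 53.75, 215×0.22 = 47.3, 215×0.27 = 58.05.
cat         O        E   (O−E)²/E
0          30    15.05    14.8507
1          24    40.85     6.9504
2          54    53.75     0.0012
3          47     47.3     0.0019
4+         60    58.05     0.0655
Sum = 21.870

21.870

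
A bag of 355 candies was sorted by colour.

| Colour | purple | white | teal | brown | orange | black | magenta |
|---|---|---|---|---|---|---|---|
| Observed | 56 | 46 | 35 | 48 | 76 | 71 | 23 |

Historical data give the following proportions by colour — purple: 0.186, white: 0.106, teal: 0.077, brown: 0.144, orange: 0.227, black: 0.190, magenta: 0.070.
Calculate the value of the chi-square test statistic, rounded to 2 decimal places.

Expected counts E_i = n·p_i: 355×0.186 = 66.03, 355×0.106 = 37.63, 355×0.077 = 27.335, 355×0.144 = 51.12, 355×0.227 = 80.585, 355×0.190 = 67.45, 355×0.070 = 24.85.
cat          O        E   (O−E)²/E
purple      56    66.03      1.524
white       46    37.63      1.862
teal        35   27.335      2.149
brown       48    51.12      0.190
orange      76   80.585      0.261
black       71    67.45      0.187
magenta     23    24.85      0.138
Sum = 6.31

6.31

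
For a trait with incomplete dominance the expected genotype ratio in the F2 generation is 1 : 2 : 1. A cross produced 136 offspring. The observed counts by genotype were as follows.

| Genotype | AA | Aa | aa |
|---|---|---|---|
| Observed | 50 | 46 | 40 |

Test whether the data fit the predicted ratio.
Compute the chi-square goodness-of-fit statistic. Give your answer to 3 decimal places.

Ratio total = 4. Expected counts: 136×1/4 = 34, 136×2/4 = 68, 136×1/4 = 34.
AA: (50 − 34)²/34 = 256/34 = 7.5294
Aa: (46 − 68)²/68 = 484/68 = 7.1176
aa: (40 − 34)²/34 = 36/34 = 1.0588
Sum = 15.706

15.706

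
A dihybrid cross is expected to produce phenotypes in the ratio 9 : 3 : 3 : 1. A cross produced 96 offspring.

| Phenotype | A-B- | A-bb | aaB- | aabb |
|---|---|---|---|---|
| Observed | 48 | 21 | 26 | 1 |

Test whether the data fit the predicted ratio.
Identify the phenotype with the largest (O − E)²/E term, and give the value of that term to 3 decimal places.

Ratio total = 16. Expected counts: 96×9/16 = 54, 96×3/16 = 18, 96×3/16 = 18, 96×1/16 = 6.
A-B-: (48 − 54)²/54 = 36/54 = 0.6667
A-bb: (21 − 18)²/18 = 9/18 = 0.5000
aaB-: (26 − 18)²/18 = 64/18 = 3.5556
aabb: (1 − 6)²/6 = 25/6 = 4.1667
The largest term is for aabb: 4.167.

aabb, 4.167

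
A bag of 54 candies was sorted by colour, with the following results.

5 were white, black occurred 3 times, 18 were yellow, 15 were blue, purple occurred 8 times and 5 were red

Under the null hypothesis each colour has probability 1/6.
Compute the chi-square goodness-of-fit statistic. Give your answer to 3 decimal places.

Expected count for each of the 6 categories: 54/6 = 9.
χ² = (5−9)²/9 + (3−9)²/9 + (18−9)²/9 + (15−9)²/9 + (8−9)²/9 + (5−9)²/9
   = 1.7778 + 4.0000 + 9.0000 + 4.0000 + 0.1111 + 1.7778
Sum = 20.667

20.667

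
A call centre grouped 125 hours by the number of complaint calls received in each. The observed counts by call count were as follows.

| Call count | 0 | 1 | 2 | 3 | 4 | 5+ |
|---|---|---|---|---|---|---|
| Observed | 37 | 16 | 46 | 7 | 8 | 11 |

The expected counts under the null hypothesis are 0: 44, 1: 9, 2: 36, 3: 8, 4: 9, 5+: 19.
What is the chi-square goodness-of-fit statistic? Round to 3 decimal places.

12.940

χ² = (37−44)²/44 + (16−9)²/9 + (46−36)²/36 + (7−8)²/8 + (8−9)²/9 + (11−19)²/19
   = 1.1136 + 5.4444 + 2.7778 + 0.1250 + 0.1111 + 3.3684
Sum = 12.940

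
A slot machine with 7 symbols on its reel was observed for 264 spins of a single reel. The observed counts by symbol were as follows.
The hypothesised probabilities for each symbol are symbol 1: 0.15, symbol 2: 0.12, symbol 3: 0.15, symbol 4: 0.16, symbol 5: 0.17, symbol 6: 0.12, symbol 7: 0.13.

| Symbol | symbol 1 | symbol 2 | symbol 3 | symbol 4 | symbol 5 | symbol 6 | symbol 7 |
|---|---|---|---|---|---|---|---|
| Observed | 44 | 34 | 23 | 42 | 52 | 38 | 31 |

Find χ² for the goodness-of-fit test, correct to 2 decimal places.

Expected counts E_i = n·p_i: 264×0.15 = 39.6, 264×0.12 = 31.68, 264×0.15 = 39.6, 264×0.16 = 42.24, 264×0.17 = 44.88, 264×0.12 = 31.68, 264×0.13 = 34.32.
χ² = (44−39.6)²/39.6 + (34−31.68)²/31.68 + (23−39.6)²/39.6 + (42−42.24)²/42.24 + (52−44.88)²/44.88 + (38−31.68)²/31.68 + (31−34.32)²/34.32
   = 0.489 + 0.170 + 6.959 + 0.001 + 1.130 + 1.261 + 0.321
Sum = 10.33

10.33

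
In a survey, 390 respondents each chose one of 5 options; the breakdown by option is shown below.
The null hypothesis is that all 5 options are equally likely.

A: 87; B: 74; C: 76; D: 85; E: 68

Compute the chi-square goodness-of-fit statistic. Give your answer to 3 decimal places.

3.205

Expected count for each of the 5 categories: 390/5 = 78.
cat         O        E   (O−E)²/E
A          87       78     1.0385
B          74       78     0.2051
C          76       78     0.0513
D          85       78     0.6282
E          68       78     1.2821
Sum = 3.205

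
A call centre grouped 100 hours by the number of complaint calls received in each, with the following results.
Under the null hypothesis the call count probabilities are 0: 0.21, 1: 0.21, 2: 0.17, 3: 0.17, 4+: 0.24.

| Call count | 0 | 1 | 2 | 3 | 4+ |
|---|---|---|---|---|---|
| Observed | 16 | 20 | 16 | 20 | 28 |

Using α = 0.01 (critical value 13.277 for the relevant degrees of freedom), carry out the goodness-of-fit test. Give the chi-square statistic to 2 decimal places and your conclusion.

Expected counts E_i = n·p_i: 100×0.21 = 21, 100×0.21 = 21, 100×0.17 = 17, 100×0.17 = 17, 100×0.24 = 24.
cat         O        E   (O−E)²/E
0          16       21      1.190
1          20       21      0.048
2          16       17      0.059
3          20       17      0.529
4+         28       24      0.667
Sum = 2.49
df = 4. Since 2.49 < 13.277, we do not reject H₀.

2.49; do not reject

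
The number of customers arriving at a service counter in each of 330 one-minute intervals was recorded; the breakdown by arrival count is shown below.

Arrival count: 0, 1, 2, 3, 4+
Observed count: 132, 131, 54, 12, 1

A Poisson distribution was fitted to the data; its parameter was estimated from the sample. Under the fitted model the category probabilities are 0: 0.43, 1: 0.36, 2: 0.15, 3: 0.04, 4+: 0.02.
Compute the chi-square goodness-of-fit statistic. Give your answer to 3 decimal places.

Expected counts E_i = n·p_i: 330×0.43 = 141.9, 330×0.36 = 118.8, 330×0.15 = 49.5, 330×0.04 = 13.2, 330×0.02 = 6.6.
χ² = (132−141.9)²/141.9 + (131−118.8)²/118.8 + (54−49.5)²/49.5 + (12−13.2)²/13.2 + (1−6.6)²/6.6
   = 0.6907 + 1.2529 + 0.4091 + 0.1091 + 4.7515
Sum = 7.213

7.213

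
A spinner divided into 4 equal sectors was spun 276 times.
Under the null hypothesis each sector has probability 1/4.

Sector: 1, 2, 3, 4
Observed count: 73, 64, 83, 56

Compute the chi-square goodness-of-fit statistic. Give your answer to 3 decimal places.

5.884

Under H₀ each category has probability 1/4, so each expected count is 276/4 = 69.
1: (73 − 69)²/69 = 16/69 = 0.2319
2: (64 − 69)²/69 = 25/69 = 0.3623
3: (83 − 69)²/69 = 196/69 = 2.8406
4: (56 − 69)²/69 = 169/69 = 2.4493
Sum = 5.884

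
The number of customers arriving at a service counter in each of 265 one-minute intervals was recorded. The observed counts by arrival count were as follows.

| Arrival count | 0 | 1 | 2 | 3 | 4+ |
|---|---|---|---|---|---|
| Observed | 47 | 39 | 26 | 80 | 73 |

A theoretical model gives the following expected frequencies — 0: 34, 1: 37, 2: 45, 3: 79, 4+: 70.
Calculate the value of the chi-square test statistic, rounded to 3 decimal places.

13.242

χ² = (47−34)²/34 + (39−37)²/37 + (26−45)²/45 + (80−79)²/79 + (73−70)²/70
   = 4.9706 + 0.1081 + 8.0222 + 0.0127 + 0.1286
Sum = 13.242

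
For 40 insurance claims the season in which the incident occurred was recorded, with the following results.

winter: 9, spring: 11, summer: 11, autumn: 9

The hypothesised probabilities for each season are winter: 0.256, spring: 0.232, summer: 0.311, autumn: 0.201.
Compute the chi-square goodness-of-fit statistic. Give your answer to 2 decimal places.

0.75

Expected counts E_i = n·p_i: 40×0.256 = 10.24, 40×0.232 = 9.28, 40×0.311 = 12.44, 40×0.201 = 8.04.
cat         O        E   (O−E)²/E
winter      9    10.24      0.150
spring     11     9.28      0.319
summer     11    12.44      0.167
autumn      9     8.04      0.115
Sum = 0.75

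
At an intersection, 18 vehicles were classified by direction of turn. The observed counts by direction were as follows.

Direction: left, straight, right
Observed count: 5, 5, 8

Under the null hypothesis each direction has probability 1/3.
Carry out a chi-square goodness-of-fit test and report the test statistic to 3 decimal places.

1.000

Under H₀ each category has probability 1/3, so each expected count is 18/3 = 6.
χ² = (5−6)²/6 + (5−6)²/6 + (8−6)²/6
   = 0.1667 + 0.1667 + 0.6667
Sum = 1.000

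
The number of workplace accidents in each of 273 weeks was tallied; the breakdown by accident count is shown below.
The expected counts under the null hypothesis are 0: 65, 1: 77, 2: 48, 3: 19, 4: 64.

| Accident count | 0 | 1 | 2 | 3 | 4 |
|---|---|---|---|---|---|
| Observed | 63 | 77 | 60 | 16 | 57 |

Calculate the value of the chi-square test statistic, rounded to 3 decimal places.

cat         O        E   (O−E)²/E
0          63       65     0.0615
1          77       77     0.0000
2          60       48     3.0000
3          16       19     0.4737
4          57       64     0.7656
Sum = 4.301

4.301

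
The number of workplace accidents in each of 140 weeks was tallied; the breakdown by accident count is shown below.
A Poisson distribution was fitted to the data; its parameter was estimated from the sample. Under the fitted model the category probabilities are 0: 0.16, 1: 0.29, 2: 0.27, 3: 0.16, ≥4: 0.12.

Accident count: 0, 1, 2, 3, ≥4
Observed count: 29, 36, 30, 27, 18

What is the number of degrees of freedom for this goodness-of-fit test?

3

There are k = 5 categories and 1 parameter estimated from the data, so df = 5 − 1 − 1 = 3.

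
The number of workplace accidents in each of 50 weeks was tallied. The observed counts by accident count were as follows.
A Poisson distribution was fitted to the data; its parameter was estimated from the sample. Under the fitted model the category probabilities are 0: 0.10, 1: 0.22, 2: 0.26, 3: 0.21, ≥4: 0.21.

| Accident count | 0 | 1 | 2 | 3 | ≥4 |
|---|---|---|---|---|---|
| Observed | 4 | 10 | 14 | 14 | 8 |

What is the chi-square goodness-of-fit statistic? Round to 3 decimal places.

2.130

Expected counts E_i = n·p_i: 50×0.10 = 5, 50×0.22 = 11, 50×0.26 = 13, 50×0.21 = 10.5, 50×0.21 = 10.5.
0: (4 − 5)²/5 = 1/5 = 0.2000
1: (10 − 11)²/11 = 1/11 = 0.0909
2: (14 − 13)²/13 = 1/13 = 0.0769
3: (14 − 10.5)²/10.5 = 12.25/10.5 = 1.1667
≥4: (8 − 10.5)²/10.5 = 6.25/10.5 = 0.5952
Sum = 2.130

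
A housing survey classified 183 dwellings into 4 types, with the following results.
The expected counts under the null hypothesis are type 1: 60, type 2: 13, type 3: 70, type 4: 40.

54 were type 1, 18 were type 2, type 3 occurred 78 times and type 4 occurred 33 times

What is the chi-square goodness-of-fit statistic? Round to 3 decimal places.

4.662

type 1: (54 − 60)²/60 = 36/60 = 0.6000
type 2: (18 − 13)²/13 = 25/13 = 1.9231
type 3: (78 − 70)²/70 = 64/70 = 0.9143
type 4: (33 − 40)²/40 = 49/40 = 1.2250
Sum = 4.662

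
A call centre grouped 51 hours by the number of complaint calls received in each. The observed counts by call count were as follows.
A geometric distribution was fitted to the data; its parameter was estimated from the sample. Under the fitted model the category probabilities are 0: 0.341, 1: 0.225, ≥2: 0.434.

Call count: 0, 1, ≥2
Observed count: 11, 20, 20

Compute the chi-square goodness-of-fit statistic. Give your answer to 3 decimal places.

8.888

Expected counts E_i = n·p_i: 51×0.341 = 17.391, 51×0.225 = 11.475, 51×0.434 = 22.134.
0: (11 − 17.391)²/17.391 = 40.844881/17.391 = 2.3486
1: (20 − 11.475)²/11.475 = 72.675625/11.475 = 6.3334
≥2: (20 − 22.134)²/22.134 = 4.553956/22.134 = 0.2057
Sum = 8.888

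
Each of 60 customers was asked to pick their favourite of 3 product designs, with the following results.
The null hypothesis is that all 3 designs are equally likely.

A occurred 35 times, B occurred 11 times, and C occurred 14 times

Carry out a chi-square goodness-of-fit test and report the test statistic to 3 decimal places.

17.100

Under H₀ each category has probability 1/3, so each expected count is 60/3 = 20.
χ² = (35−20)²/20 + (11−20)²/20 + (14−20)²/20
   = 11.2500 + 4.0500 + 1.8000
Sum = 17.100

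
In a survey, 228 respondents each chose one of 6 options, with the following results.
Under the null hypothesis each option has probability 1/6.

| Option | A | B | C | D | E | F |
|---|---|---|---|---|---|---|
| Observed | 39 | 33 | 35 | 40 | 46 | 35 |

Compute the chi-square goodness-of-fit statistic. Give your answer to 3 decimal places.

Under H₀ each category has probability 1/6, so each expected count is 228/6 = 38.
cat         O        E   (O−E)²/E
A          39       38     0.0263
B          33       38     0.6579
C          35       38     0.2368
D          40       38     0.1053
E          46       38     1.6842
F          35       38     0.2368
Sum = 2.947

2.947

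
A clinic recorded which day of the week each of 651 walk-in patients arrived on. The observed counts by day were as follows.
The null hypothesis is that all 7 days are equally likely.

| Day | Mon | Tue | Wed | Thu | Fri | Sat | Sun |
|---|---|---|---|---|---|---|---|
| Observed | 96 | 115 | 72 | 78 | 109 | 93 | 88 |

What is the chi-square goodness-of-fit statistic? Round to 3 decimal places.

Under H₀ each category has probability 1/7, so each expected count is 651/7 = 93.
Mon: (96 − 93)²/93 = 9/93 = 0.0968
Tue: (115 − 93)²/93 = 484/93 = 5.2043
Wed: (72 − 93)²/93 = 441/93 = 4.7419
Thu: (78 − 93)²/93 = 225/93 = 2.4194
Fri: (109 − 93)²/93 = 256/93 = 2.7527
Sat: (93 − 93)²/93 = 0/93 = 0.0000
Sun: (88 − 93)²/93 = 25/93 = 0.2688
Sum = 15.484

15.484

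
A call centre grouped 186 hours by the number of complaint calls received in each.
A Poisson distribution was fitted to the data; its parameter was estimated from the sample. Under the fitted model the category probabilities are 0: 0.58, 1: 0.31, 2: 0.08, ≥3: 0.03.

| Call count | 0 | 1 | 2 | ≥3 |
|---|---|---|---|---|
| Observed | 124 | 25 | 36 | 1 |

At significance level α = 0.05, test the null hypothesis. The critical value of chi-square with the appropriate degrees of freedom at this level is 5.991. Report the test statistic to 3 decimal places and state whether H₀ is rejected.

Expected counts E_i = n·p_i: 186×0.58 = 107.88, 186×0.31 = 57.66, 186×0.08 = 14.88, 186×0.03 = 5.58.
0: (124 − 107.88)²/107.88 = 259.8544/107.88 = 2.4087
1: (25 − 57.66)²/57.66 = 1066.6756/57.66 = 18.4994
2: (36 − 14.88)²/14.88 = 446.0544/14.88 = 29.9768
≥3: (1 − 5.58)²/5.58 = 20.9764/5.58 = 3.7592
Sum = 54.644
df = 2. Since 54.644 > 5.991, we reject H₀.

54.644; reject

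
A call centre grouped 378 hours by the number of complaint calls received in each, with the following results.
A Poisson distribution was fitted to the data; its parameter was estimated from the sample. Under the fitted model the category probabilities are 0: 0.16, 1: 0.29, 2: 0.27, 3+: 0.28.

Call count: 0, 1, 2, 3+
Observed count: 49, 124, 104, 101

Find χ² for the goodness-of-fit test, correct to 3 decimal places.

Expected counts E_i = n·p_i: 378×0.16 = 60.48, 378×0.29 = 109.62, 378×0.27 = 102.06, 378×0.28 = 105.84.
cat         O        E   (O−E)²/E
0          49    60.48     2.1791
1         124   109.62     1.8864
2         104   102.06     0.0369
3+        101   105.84     0.2213
Sum = 4.324

4.324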